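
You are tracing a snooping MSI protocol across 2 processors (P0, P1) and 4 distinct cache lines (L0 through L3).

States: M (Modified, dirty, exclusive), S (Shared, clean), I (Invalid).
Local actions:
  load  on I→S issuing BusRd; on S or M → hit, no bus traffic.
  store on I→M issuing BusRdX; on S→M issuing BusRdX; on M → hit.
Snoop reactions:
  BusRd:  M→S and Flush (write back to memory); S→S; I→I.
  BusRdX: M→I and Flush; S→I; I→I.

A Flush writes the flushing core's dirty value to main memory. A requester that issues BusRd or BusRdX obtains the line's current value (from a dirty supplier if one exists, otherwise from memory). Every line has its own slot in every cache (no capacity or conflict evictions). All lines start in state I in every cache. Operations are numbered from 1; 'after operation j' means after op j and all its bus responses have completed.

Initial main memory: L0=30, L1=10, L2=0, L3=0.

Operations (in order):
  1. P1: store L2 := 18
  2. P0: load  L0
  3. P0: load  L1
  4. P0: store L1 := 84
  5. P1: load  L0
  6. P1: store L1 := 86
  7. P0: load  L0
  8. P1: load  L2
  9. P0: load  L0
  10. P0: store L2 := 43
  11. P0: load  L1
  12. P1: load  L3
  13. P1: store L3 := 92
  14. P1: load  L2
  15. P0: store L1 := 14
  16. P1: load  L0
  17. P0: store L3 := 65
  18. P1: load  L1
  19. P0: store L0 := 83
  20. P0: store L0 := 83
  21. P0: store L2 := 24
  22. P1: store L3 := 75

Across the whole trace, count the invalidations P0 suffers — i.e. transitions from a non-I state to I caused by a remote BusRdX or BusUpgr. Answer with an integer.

invalidations = 2

[1] P1: store L2 := 18 | P0:I, P1:M(18) | bus: BusRdX
[2] P0: load  L0 | P0:S(30), P1:I | bus: BusRd
[3] P0: load  L1 | P0:S(10), P1:I | bus: BusRd
[4] P0: store L1 := 84 | P0:M(84), P1:I | bus: BusRdX
[5] P1: load  L0 | P0:S(30), P1:S(30) | bus: BusRd
[6] P1: store L1 := 86 | P0:I, P1:M(86) | bus: BusRdX,Flush
[7] P0: load  L0 | P0:S(30), P1:S(30) | bus: none
[8] P1: load  L2 | P0:I, P1:M(18) | bus: none
[9] P0: load  L0 | P0:S(30), P1:S(30) | bus: none
[10] P0: store L2 := 43 | P0:M(43), P1:I | bus: BusRdX,Flush
[11] P0: load  L1 | P0:S(86), P1:S(86) | bus: BusRd,Flush
[12] P1: load  L3 | P0:I, P1:S(0) | bus: BusRd
[13] P1: store L3 := 92 | P0:I, P1:M(92) | bus: BusRdX
[14] P1: load  L2 | P0:S(43), P1:S(43) | bus: BusRd,Flush
[15] P0: store L1 := 14 | P0:M(14), P1:I | bus: BusRdX
[16] P1: load  L0 | P0:S(30), P1:S(30) | bus: none
[17] P0: store L3 := 65 | P0:M(65), P1:I | bus: BusRdX,Flush
[18] P1: load  L1 | P0:S(14), P1:S(14) | bus: BusRd,Flush
[19] P0: store L0 := 83 | P0:M(83), P1:I | bus: BusRdX
[20] P0: store L0 := 83 | P0:M(83), P1:I | bus: none
[21] P0: store L2 := 24 | P0:M(24), P1:I | bus: BusRdX
[22] P1: store L3 := 75 | P0:I, P1:M(75) | bus: BusRdX,Flush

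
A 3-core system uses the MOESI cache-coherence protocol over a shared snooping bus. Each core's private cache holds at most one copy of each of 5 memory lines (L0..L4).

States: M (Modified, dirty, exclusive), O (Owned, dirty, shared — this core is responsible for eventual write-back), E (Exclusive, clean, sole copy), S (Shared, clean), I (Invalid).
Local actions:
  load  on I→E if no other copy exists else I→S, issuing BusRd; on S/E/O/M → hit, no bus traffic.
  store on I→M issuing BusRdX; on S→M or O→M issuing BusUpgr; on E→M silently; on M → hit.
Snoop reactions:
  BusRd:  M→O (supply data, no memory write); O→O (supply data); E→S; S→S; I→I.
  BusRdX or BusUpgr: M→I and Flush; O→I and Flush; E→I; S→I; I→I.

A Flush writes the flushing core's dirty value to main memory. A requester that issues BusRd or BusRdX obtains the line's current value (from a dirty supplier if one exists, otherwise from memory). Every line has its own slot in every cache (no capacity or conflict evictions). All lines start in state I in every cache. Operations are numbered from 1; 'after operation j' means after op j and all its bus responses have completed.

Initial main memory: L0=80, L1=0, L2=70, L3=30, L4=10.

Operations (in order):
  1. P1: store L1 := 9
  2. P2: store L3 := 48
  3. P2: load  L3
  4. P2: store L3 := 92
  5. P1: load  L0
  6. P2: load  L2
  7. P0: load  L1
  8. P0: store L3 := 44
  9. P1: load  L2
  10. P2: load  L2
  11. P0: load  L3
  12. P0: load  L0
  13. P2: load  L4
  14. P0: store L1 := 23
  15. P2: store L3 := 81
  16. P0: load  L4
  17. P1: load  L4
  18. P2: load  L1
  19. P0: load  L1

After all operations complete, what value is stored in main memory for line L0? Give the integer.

memory[L0] = 80

1. P1: store L1 := 9  bus=[BusRdX]  L1: P0=I P1=M P2=I  mem[L1]=0
2. P2: store L3 := 48  bus=[BusRdX]  L3: P0=I P1=I P2=M  mem[L3]=30
3. P2: load  L3  bus=[-]  L3: P0=I P1=I P2=M  mem[L3]=30
4. P2: store L3 := 92  bus=[-]  L3: P0=I P1=I P2=M  mem[L3]=30
5. P1: load  L0  bus=[BusRd]  L0: P0=I P1=E P2=I  mem[L0]=80
6. P2: load  L2  bus=[BusRd]  L2: P0=I P1=I P2=E  mem[L2]=70
7. P0: load  L1  bus=[BusRd]  L1: P0=S P1=O P2=I  mem[L1]=0
8. P0: store L3 := 44  bus=[BusRdX,Flush]  L3: P0=M P1=I P2=I  mem[L3]=92
9. P1: load  L2  bus=[BusRd]  L2: P0=I P1=S P2=S  mem[L2]=70
10. P2: load  L2  bus=[-]  L2: P0=I P1=S P2=S  mem[L2]=70
11. P0: load  L3  bus=[-]  L3: P0=M P1=I P2=I  mem[L3]=92
12. P0: load  L0  bus=[BusRd]  L0: P0=S P1=S P2=I  mem[L0]=80
13. P2: load  L4  bus=[BusRd]  L4: P0=I P1=I P2=E  mem[L4]=10
14. P0: store L1 := 23  bus=[BusUpgr,Flush]  L1: P0=M P1=I P2=I  mem[L1]=9
15. P2: store L3 := 81  bus=[BusRdX,Flush]  L3: P0=I P1=I P2=M  mem[L3]=44
16. P0: load  L4  bus=[BusRd]  L4: P0=S P1=I P2=S  mem[L4]=10
17. P1: load  L4  bus=[BusRd]  L4: P0=S P1=S P2=S  mem[L4]=10
18. P2: load  L1  bus=[BusRd]  L1: P0=O P1=I P2=S  mem[L1]=9
19. P0: load  L1  bus=[-]  L1: P0=O P1=I P2=S  mem[L1]=9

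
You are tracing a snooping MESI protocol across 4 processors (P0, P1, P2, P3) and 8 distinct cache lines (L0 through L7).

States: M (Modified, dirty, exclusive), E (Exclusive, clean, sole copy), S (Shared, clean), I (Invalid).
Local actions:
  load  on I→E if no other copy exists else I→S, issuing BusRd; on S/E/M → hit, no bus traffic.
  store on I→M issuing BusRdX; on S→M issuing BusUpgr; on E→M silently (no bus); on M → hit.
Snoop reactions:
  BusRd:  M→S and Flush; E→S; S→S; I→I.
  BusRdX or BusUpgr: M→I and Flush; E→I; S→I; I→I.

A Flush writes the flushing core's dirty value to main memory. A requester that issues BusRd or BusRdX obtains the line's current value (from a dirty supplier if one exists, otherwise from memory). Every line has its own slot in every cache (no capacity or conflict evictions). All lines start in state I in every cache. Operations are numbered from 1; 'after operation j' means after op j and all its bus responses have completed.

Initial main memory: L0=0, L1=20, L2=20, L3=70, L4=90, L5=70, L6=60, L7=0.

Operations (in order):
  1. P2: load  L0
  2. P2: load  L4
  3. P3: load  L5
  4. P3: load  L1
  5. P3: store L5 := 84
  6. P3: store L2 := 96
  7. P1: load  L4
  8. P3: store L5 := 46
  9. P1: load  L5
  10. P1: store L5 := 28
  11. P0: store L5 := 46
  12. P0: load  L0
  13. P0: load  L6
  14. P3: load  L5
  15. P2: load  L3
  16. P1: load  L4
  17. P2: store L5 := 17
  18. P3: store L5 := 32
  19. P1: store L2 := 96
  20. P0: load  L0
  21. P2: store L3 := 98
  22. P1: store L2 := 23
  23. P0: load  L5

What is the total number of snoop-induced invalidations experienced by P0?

  op1 P2: load  L0 → I/I/E/I on L0; bus BusRd; mem=0
  op2 P2: load  L4 → I/I/E/I on L4; bus BusRd; mem=90
  op3 P3: load  L5 → I/I/I/E on L5; bus BusRd; mem=70
  op4 P3: load  L1 → I/I/I/E on L1; bus BusRd; mem=20
  op5 P3: store L5 := 84 → I/I/I/M on L5; bus (none); mem=70
  op6 P3: store L2 := 96 → I/I/I/M on L2; bus BusRdX; mem=20
  op7 P1: load  L4 → I/S/S/I on L4; bus BusRd; mem=90
  op8 P3: store L5 := 46 → I/I/I/M on L5; bus (none); mem=70
  op9 P1: load  L5 → I/S/I/S on L5; bus BusRd Flush; mem=46
  op10 P1: store L5 := 28 → I/M/I/I on L5; bus BusUpgr; mem=46
  op11 P0: store L5 := 46 → M/I/I/I on L5; bus BusRdX Flush; mem=28
  op12 P0: load  L0 → S/I/S/I on L0; bus BusRd; mem=0
  op13 P0: load  L6 → E/I/I/I on L6; bus BusRd; mem=60
  op14 P3: load  L5 → S/I/I/S on L5; bus BusRd Flush; mem=46
  op15 P2: load  L3 → I/I/E/I on L3; bus BusRd; mem=70
  op16 P1: load  L4 → I/S/S/I on L4; bus (none); mem=90
  op17 P2: store L5 := 17 → I/I/M/I on L5; bus BusRdX; mem=46
  op18 P3: store L5 := 32 → I/I/I/M on L5; bus BusRdX Flush; mem=17
  op19 P1: store L2 := 96 → I/M/I/I on L2; bus BusRdX Flush; mem=96
  op20 P0: load  L0 → S/I/S/I on L0; bus (none); mem=0
  op21 P2: store L3 := 98 → I/I/M/I on L3; bus (none); mem=70
  op22 P1: store L2 := 23 → I/M/I/I on L2; bus (none); mem=96
  op23 P0: load  L5 → S/I/I/S on L5; bus BusRd Flush; mem=32

invalidations = 1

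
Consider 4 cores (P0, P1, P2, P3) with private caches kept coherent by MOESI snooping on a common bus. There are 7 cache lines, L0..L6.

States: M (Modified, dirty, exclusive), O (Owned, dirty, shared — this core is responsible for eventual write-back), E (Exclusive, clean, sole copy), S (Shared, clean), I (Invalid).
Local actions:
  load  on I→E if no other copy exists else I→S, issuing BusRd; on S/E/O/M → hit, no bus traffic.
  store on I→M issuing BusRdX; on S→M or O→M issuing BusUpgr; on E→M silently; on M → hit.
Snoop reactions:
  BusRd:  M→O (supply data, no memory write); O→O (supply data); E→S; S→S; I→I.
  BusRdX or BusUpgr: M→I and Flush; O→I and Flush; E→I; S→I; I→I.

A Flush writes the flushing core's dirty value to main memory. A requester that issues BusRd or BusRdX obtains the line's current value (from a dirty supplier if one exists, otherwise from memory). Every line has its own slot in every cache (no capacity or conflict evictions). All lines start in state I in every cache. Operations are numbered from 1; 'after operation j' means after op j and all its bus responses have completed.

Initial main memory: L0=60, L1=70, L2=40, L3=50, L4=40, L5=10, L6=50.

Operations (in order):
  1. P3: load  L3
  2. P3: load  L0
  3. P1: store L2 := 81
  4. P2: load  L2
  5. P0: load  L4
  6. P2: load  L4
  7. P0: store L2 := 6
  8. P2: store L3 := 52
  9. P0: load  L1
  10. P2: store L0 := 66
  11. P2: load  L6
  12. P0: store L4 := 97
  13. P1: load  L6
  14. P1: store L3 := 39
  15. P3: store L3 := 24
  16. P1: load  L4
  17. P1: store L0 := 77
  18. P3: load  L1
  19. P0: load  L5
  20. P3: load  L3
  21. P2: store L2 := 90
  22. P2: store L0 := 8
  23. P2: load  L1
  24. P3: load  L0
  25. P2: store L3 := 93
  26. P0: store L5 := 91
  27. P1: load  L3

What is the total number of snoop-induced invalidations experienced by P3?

step 1: P3: load  L3  ⟶  IIIE  (L3)  txn=BusRd  M[L3]=50
step 2: P3: load  L0  ⟶  IIIE  (L0)  txn=BusRd  M[L0]=60
step 3: P1: store L2 := 81  ⟶  IMII  (L2)  txn=BusRdX  M[L2]=40
step 4: P2: load  L2  ⟶  IOSI  (L2)  txn=BusRd  M[L2]=40
step 5: P0: load  L4  ⟶  EIII  (L4)  txn=BusRd  M[L4]=40
step 6: P2: load  L4  ⟶  SISI  (L4)  txn=BusRd  M[L4]=40
step 7: P0: store L2 := 6  ⟶  MIII  (L2)  txn=BusRdX+Flush  M[L2]=81
step 8: P2: store L3 := 52  ⟶  IIMI  (L3)  txn=BusRdX  M[L3]=50
step 9: P0: load  L1  ⟶  EIII  (L1)  txn=BusRd  M[L1]=70
step 10: P2: store L0 := 66  ⟶  IIMI  (L0)  txn=BusRdX  M[L0]=60
step 11: P2: load  L6  ⟶  IIEI  (L6)  txn=BusRd  M[L6]=50
step 12: P0: store L4 := 97  ⟶  MIII  (L4)  txn=BusUpgr  M[L4]=40
step 13: P1: load  L6  ⟶  ISSI  (L6)  txn=BusRd  M[L6]=50
step 14: P1: store L3 := 39  ⟶  IMII  (L3)  txn=BusRdX+Flush  M[L3]=52
step 15: P3: store L3 := 24  ⟶  IIIM  (L3)  txn=BusRdX+Flush  M[L3]=39
step 16: P1: load  L4  ⟶  OSII  (L4)  txn=BusRd  M[L4]=40
step 17: P1: store L0 := 77  ⟶  IMII  (L0)  txn=BusRdX+Flush  M[L0]=66
step 18: P3: load  L1  ⟶  SIIS  (L1)  txn=BusRd  M[L1]=70
step 19: P0: load  L5  ⟶  EIII  (L5)  txn=BusRd  M[L5]=10
step 20: P3: load  L3  ⟶  IIIM  (L3)  txn=∅  M[L3]=39
step 21: P2: store L2 := 90  ⟶  IIMI  (L2)  txn=BusRdX+Flush  M[L2]=6
step 22: P2: store L0 := 8  ⟶  IIMI  (L0)  txn=BusRdX+Flush  M[L0]=77
step 23: P2: load  L1  ⟶  SISS  (L1)  txn=BusRd  M[L1]=70
step 24: P3: load  L0  ⟶  IIOS  (L0)  txn=BusRd  M[L0]=77
step 25: P2: store L3 := 93  ⟶  IIMI  (L3)  txn=BusRdX+Flush  M[L3]=24
step 26: P0: store L5 := 91  ⟶  MIII  (L5)  txn=∅  M[L5]=10
step 27: P1: load  L3  ⟶  ISOI  (L3)  txn=BusRd  M[L3]=24

invalidations = 3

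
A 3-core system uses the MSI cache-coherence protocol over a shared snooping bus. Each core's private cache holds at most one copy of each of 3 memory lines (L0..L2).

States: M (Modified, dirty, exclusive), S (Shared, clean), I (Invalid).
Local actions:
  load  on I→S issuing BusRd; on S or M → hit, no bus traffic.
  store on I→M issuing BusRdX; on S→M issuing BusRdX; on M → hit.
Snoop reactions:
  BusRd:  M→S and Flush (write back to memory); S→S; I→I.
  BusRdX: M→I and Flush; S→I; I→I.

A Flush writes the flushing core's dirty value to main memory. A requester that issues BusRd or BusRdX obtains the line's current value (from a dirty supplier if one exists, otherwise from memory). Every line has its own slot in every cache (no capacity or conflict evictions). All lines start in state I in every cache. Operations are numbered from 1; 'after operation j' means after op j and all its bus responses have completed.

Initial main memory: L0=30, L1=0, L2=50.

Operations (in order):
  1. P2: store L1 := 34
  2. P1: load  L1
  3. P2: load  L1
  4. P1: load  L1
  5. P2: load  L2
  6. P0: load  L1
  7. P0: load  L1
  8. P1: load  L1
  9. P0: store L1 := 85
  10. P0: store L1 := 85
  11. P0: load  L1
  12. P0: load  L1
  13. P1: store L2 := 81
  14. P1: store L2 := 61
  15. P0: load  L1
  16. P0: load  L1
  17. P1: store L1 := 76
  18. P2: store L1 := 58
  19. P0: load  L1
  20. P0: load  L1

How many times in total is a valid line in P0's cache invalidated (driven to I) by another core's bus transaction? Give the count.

1. P2: store L1 := 34  bus=[BusRdX]  L1: P0=I P1=I P2=M  mem[L1]=0
2. P1: load  L1  bus=[BusRd,Flush]  L1: P0=I P1=S P2=S  mem[L1]=34
3. P2: load  L1  bus=[-]  L1: P0=I P1=S P2=S  mem[L1]=34
4. P1: load  L1  bus=[-]  L1: P0=I P1=S P2=S  mem[L1]=34
5. P2: load  L2  bus=[BusRd]  L2: P0=I P1=I P2=S  mem[L2]=50
6. P0: load  L1  bus=[BusRd]  L1: P0=S P1=S P2=S  mem[L1]=34
7. P0: load  L1  bus=[-]  L1: P0=S P1=S P2=S  mem[L1]=34
8. P1: load  L1  bus=[-]  L1: P0=S P1=S P2=S  mem[L1]=34
9. P0: store L1 := 85  bus=[BusRdX]  L1: P0=M P1=I P2=I  mem[L1]=34
10. P0: store L1 := 85  bus=[-]  L1: P0=M P1=I P2=I  mem[L1]=34
11. P0: load  L1  bus=[-]  L1: P0=M P1=I P2=I  mem[L1]=34
12. P0: load  L1  bus=[-]  L1: P0=M P1=I P2=I  mem[L1]=34
13. P1: store L2 := 81  bus=[BusRdX]  L2: P0=I P1=M P2=I  mem[L2]=50
14. P1: store L2 := 61  bus=[-]  L2: P0=I P1=M P2=I  mem[L2]=50
15. P0: load  L1  bus=[-]  L1: P0=M P1=I P2=I  mem[L1]=34
16. P0: load  L1  bus=[-]  L1: P0=M P1=I P2=I  mem[L1]=34
17. P1: store L1 := 76  bus=[BusRdX,Flush]  L1: P0=I P1=M P2=I  mem[L1]=85
18. P2: store L1 := 58  bus=[BusRdX,Flush]  L1: P0=I P1=I P2=M  mem[L1]=76
19. P0: load  L1  bus=[BusRd,Flush]  L1: P0=S P1=I P2=S  mem[L1]=58
20. P0: load  L1  bus=[-]  L1: P0=S P1=I P2=S  mem[L1]=58

invalidations = 1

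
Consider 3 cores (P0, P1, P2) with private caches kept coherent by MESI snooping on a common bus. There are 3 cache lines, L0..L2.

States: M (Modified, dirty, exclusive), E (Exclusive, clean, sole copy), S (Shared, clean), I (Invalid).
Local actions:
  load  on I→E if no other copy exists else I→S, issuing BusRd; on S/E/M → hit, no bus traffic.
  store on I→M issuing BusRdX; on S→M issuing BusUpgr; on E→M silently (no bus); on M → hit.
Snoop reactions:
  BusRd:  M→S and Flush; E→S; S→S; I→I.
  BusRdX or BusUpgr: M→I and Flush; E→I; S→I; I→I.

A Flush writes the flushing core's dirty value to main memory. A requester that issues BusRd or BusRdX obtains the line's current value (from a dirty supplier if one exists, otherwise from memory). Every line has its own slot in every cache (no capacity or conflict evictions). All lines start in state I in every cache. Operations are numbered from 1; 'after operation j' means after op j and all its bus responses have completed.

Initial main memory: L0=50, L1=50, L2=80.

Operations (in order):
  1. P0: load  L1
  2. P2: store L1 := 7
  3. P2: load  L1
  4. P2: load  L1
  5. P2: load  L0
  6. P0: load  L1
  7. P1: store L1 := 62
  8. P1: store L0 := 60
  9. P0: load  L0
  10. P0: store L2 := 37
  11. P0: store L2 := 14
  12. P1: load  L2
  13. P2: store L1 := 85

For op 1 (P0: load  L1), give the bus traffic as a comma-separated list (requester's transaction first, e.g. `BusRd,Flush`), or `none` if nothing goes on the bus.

bus = BusRd

  op1 P0: load  L1 → E/I/I on L1; bus BusRd; mem=50
  op2 P2: store L1 := 7 → I/I/M on L1; bus BusRdX; mem=50
  op3 P2: load  L1 → I/I/M on L1; bus (none); mem=50
  op4 P2: load  L1 → I/I/M on L1; bus (none); mem=50
  op5 P2: load  L0 → I/I/E on L0; bus BusRd; mem=50
  op6 P0: load  L1 → S/I/S on L1; bus BusRd Flush; mem=7
  op7 P1: store L1 := 62 → I/M/I on L1; bus BusRdX; mem=7
  op8 P1: store L0 := 60 → I/M/I on L0; bus BusRdX; mem=50
  op9 P0: load  L0 → S/S/I on L0; bus BusRd Flush; mem=60
  op10 P0: store L2 := 37 → M/I/I on L2; bus BusRdX; mem=80
  op11 P0: store L2 := 14 → M/I/I on L2; bus (none); mem=80
  op12 P1: load  L2 → S/S/I on L2; bus BusRd Flush; mem=14
  op13 P2: store L1 := 85 → I/I/M on L1; bus BusRdX Flush; mem=62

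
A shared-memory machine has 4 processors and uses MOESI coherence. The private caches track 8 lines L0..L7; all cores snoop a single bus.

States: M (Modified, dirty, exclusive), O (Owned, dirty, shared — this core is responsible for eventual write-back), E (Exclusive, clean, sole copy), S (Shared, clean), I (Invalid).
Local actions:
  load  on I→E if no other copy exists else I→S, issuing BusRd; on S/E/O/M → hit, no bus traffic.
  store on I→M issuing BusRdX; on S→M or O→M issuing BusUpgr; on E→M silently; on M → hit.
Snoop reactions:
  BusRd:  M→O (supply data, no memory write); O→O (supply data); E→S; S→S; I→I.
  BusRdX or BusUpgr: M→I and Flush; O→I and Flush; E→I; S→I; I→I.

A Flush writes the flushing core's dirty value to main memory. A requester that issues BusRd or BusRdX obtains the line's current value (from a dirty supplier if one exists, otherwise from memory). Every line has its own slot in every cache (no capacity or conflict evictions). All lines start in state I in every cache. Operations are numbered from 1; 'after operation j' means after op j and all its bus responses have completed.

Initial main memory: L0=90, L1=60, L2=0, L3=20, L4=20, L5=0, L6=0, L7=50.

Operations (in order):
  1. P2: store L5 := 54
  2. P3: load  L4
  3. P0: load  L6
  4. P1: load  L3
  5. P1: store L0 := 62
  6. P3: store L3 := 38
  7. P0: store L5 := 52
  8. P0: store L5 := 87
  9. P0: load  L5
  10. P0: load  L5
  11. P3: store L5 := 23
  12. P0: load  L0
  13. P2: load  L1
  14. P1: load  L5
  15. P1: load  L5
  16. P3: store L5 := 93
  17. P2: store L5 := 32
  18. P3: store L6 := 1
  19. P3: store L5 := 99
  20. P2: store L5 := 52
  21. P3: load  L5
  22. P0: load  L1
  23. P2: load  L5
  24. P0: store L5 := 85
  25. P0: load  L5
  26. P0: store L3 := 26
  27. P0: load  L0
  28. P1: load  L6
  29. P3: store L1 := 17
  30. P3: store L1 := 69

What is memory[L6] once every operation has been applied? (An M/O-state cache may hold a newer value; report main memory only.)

  op1 P2: store L5 := 54 → I/I/M/I on L5; bus BusRdX; mem=0
  op2 P3: load  L4 → I/I/I/E on L4; bus BusRd; mem=20
  op3 P0: load  L6 → E/I/I/I on L6; bus BusRd; mem=0
  op4 P1: load  L3 → I/E/I/I on L3; bus BusRd; mem=20
  op5 P1: store L0 := 62 → I/M/I/I on L0; bus BusRdX; mem=90
  op6 P3: store L3 := 38 → I/I/I/M on L3; bus BusRdX; mem=20
  op7 P0: store L5 := 52 → M/I/I/I on L5; bus BusRdX Flush; mem=54
  op8 P0: store L5 := 87 → M/I/I/I on L5; bus (none); mem=54
  op9 P0: load  L5 → M/I/I/I on L5; bus (none); mem=54
  op10 P0: load  L5 → M/I/I/I on L5; bus (none); mem=54
  op11 P3: store L5 := 23 → I/I/I/M on L5; bus BusRdX Flush; mem=87
  op12 P0: load  L0 → S/O/I/I on L0; bus BusRd; mem=90
  op13 P2: load  L1 → I/I/E/I on L1; bus BusRd; mem=60
  op14 P1: load  L5 → I/S/I/O on L5; bus BusRd; mem=87
  op15 P1: load  L5 → I/S/I/O on L5; bus (none); mem=87
  op16 P3: store L5 := 93 → I/I/I/M on L5; bus BusUpgr; mem=87
  op17 P2: store L5 := 32 → I/I/M/I on L5; bus BusRdX Flush; mem=93
  op18 P3: store L6 := 1 → I/I/I/M on L6; bus BusRdX; mem=0
  op19 P3: store L5 := 99 → I/I/I/M on L5; bus BusRdX Flush; mem=32
  op20 P2: store L5 := 52 → I/I/M/I on L5; bus BusRdX Flush; mem=99
  op21 P3: load  L5 → I/I/O/S on L5; bus BusRd; mem=99
  op22 P0: load  L1 → S/I/S/I on L1; bus BusRd; mem=60
  op23 P2: load  L5 → I/I/O/S on L5; bus (none); mem=99
  op24 P0: store L5 := 85 → M/I/I/I on L5; bus BusRdX Flush; mem=52
  op25 P0: load  L5 → M/I/I/I on L5; bus (none); mem=52
  op26 P0: store L3 := 26 → M/I/I/I on L3; bus BusRdX Flush; mem=38
  op27 P0: load  L0 → S/O/I/I on L0; bus (none); mem=90
  op28 P1: load  L6 → I/S/I/O on L6; bus BusRd; mem=0
  op29 P3: store L1 := 17 → I/I/I/M on L1; bus BusRdX; mem=60
  op30 P3: store L1 := 69 → I/I/I/M on L1; bus (none); mem=60

memory[L6] = 0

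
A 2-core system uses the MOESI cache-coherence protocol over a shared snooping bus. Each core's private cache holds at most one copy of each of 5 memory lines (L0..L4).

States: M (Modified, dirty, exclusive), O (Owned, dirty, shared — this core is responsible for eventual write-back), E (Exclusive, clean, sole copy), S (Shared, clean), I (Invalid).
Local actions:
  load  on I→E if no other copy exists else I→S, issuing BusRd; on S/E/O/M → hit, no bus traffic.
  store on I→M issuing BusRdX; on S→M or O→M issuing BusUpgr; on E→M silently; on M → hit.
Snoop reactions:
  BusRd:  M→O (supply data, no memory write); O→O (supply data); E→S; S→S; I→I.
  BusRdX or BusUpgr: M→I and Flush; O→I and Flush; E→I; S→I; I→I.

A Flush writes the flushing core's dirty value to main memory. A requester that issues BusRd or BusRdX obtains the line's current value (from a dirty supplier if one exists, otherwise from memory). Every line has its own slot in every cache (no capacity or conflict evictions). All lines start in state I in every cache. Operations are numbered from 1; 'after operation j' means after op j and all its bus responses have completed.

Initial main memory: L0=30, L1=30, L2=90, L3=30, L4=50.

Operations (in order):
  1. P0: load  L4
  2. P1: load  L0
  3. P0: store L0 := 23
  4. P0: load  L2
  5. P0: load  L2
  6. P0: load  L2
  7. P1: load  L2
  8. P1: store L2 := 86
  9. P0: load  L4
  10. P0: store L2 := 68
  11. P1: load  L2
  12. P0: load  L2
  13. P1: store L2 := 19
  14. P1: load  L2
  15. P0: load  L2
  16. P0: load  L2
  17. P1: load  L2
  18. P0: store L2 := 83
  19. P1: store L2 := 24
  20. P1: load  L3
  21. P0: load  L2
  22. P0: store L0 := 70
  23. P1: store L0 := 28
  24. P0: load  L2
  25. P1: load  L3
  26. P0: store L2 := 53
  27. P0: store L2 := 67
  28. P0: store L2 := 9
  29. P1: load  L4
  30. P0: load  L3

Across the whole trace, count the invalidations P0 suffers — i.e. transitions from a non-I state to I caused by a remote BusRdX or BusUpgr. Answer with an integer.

1. P0: load  L4  bus=[BusRd]  L4: P0=E P1=I  mem[L4]=50
2. P1: load  L0  bus=[BusRd]  L0: P0=I P1=E  mem[L0]=30
3. P0: store L0 := 23  bus=[BusRdX]  L0: P0=M P1=I  mem[L0]=30
4. P0: load  L2  bus=[BusRd]  L2: P0=E P1=I  mem[L2]=90
5. P0: load  L2  bus=[-]  L2: P0=E P1=I  mem[L2]=90
6. P0: load  L2  bus=[-]  L2: P0=E P1=I  mem[L2]=90
7. P1: load  L2  bus=[BusRd]  L2: P0=S P1=S  mem[L2]=90
8. P1: store L2 := 86  bus=[BusUpgr]  L2: P0=I P1=M  mem[L2]=90
9. P0: load  L4  bus=[-]  L4: P0=E P1=I  mem[L4]=50
10. P0: store L2 := 68  bus=[BusRdX,Flush]  L2: P0=M P1=I  mem[L2]=86
11. P1: load  L2  bus=[BusRd]  L2: P0=O P1=S  mem[L2]=86
12. P0: load  L2  bus=[-]  L2: P0=O P1=S  mem[L2]=86
13. P1: store L2 := 19  bus=[BusUpgr,Flush]  L2: P0=I P1=M  mem[L2]=68
14. P1: load  L2  bus=[-]  L2: P0=I P1=M  mem[L2]=68
15. P0: load  L2  bus=[BusRd]  L2: P0=S P1=O  mem[L2]=68
16. P0: load  L2  bus=[-]  L2: P0=S P1=O  mem[L2]=68
17. P1: load  L2  bus=[-]  L2: P0=S P1=O  mem[L2]=68
18. P0: store L2 := 83  bus=[BusUpgr,Flush]  L2: P0=M P1=I  mem[L2]=19
19. P1: store L2 := 24  bus=[BusRdX,Flush]  L2: P0=I P1=M  mem[L2]=83
20. P1: load  L3  bus=[BusRd]  L3: P0=I P1=E  mem[L3]=30
21. P0: load  L2  bus=[BusRd]  L2: P0=S P1=O  mem[L2]=83
22. P0: store L0 := 70  bus=[-]  L0: P0=M P1=I  mem[L0]=30
23. P1: store L0 := 28  bus=[BusRdX,Flush]  L0: P0=I P1=M  mem[L0]=70
24. P0: load  L2  bus=[-]  L2: P0=S P1=O  mem[L2]=83
25. P1: load  L3  bus=[-]  L3: P0=I P1=E  mem[L3]=30
26. P0: store L2 := 53  bus=[BusUpgr,Flush]  L2: P0=M P1=I  mem[L2]=24
27. P0: store L2 := 67  bus=[-]  L2: P0=M P1=I  mem[L2]=24
28. P0: store L2 := 9  bus=[-]  L2: P0=M P1=I  mem[L2]=24
29. P1: load  L4  bus=[BusRd]  L4: P0=S P1=S  mem[L4]=50
30. P0: load  L3  bus=[BusRd]  L3: P0=S P1=S  mem[L3]=30

invalidations = 4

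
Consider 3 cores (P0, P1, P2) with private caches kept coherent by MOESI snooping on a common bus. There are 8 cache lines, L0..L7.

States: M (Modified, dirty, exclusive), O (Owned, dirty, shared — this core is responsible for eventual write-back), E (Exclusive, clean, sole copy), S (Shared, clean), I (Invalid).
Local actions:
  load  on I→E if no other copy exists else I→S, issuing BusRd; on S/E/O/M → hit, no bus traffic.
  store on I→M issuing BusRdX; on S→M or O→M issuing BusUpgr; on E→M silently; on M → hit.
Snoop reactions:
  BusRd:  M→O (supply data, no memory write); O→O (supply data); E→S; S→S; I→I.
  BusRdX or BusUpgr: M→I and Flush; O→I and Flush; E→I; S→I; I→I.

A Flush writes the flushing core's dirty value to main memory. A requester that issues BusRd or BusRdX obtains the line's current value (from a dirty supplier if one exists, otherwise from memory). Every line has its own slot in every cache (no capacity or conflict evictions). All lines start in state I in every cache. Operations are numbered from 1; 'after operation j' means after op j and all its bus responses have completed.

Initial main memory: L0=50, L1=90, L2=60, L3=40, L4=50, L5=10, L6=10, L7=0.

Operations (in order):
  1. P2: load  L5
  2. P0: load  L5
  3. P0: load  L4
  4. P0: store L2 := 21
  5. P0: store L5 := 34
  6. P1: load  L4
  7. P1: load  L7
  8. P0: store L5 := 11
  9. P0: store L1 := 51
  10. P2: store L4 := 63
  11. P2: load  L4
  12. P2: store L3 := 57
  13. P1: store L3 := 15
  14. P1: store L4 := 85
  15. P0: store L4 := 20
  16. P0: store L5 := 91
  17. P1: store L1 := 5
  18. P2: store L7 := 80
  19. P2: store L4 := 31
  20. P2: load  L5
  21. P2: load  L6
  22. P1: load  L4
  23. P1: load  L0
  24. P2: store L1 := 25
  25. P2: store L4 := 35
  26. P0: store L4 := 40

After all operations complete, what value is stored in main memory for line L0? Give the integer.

memory[L0] = 50

[1] P2: load  L5 | P0:I, P1:I, P2:E(10) | bus: BusRd
[2] P0: load  L5 | P0:S(10), P1:I, P2:S(10) | bus: BusRd
[3] P0: load  L4 | P0:E(50), P1:I, P2:I | bus: BusRd
[4] P0: store L2 := 21 | P0:M(21), P1:I, P2:I | bus: BusRdX
[5] P0: store L5 := 34 | P0:M(34), P1:I, P2:I | bus: BusUpgr
[6] P1: load  L4 | P0:S(50), P1:S(50), P2:I | bus: BusRd
[7] P1: load  L7 | P0:I, P1:E(0), P2:I | bus: BusRd
[8] P0: store L5 := 11 | P0:M(11), P1:I, P2:I | bus: none
[9] P0: store L1 := 51 | P0:M(51), P1:I, P2:I | bus: BusRdX
[10] P2: store L4 := 63 | P0:I, P1:I, P2:M(63) | bus: BusRdX
[11] P2: load  L4 | P0:I, P1:I, P2:M(63) | bus: none
[12] P2: store L3 := 57 | P0:I, P1:I, P2:M(57) | bus: BusRdX
[13] P1: store L3 := 15 | P0:I, P1:M(15), P2:I | bus: BusRdX,Flush
[14] P1: store L4 := 85 | P0:I, P1:M(85), P2:I | bus: BusRdX,Flush
[15] P0: store L4 := 20 | P0:M(20), P1:I, P2:I | bus: BusRdX,Flush
[16] P0: store L5 := 91 | P0:M(91), P1:I, P2:I | bus: none
[17] P1: store L1 := 5 | P0:I, P1:M(5), P2:I | bus: BusRdX,Flush
[18] P2: store L7 := 80 | P0:I, P1:I, P2:M(80) | bus: BusRdX
[19] P2: store L4 := 31 | P0:I, P1:I, P2:M(31) | bus: BusRdX,Flush
[20] P2: load  L5 | P0:O(91), P1:I, P2:S(91) | bus: BusRd
[21] P2: load  L6 | P0:I, P1:I, P2:E(10) | bus: BusRd
[22] P1: load  L4 | P0:I, P1:S(31), P2:O(31) | bus: BusRd
[23] P1: load  L0 | P0:I, P1:E(50), P2:I | bus: BusRd
[24] P2: store L1 := 25 | P0:I, P1:I, P2:M(25) | bus: BusRdX,Flush
[25] P2: store L4 := 35 | P0:I, P1:I, P2:M(35) | bus: BusUpgr
[26] P0: store L4 := 40 | P0:M(40), P1:I, P2:I | bus: BusRdX,Flush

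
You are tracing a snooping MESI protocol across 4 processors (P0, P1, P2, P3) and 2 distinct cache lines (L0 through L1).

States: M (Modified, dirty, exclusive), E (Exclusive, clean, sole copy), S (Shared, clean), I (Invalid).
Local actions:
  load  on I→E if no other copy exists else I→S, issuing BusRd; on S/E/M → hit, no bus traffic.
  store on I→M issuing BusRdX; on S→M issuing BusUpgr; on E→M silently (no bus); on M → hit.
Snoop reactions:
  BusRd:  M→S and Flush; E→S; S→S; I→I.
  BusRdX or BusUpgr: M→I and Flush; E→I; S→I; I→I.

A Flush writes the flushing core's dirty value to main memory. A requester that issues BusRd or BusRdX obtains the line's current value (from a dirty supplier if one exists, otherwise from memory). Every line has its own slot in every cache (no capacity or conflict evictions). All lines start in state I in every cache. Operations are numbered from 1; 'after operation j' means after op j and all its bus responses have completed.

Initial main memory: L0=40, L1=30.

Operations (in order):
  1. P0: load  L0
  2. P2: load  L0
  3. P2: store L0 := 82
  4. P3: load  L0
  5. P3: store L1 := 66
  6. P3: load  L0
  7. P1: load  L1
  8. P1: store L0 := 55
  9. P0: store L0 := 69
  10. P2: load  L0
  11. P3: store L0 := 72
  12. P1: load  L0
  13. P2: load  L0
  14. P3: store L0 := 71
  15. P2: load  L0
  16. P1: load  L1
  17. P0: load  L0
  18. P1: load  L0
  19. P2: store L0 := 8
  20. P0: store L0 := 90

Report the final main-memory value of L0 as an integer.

1. P0: load  L0  bus=[BusRd]  L0: P0=E P1=I P2=I P3=I  mem[L0]=40
2. P2: load  L0  bus=[BusRd]  L0: P0=S P1=I P2=S P3=I  mem[L0]=40
3. P2: store L0 := 82  bus=[BusUpgr]  L0: P0=I P1=I P2=M P3=I  mem[L0]=40
4. P3: load  L0  bus=[BusRd,Flush]  L0: P0=I P1=I P2=S P3=S  mem[L0]=82
5. P3: store L1 := 66  bus=[BusRdX]  L1: P0=I P1=I P2=I P3=M  mem[L1]=30
6. P3: load  L0  bus=[-]  L0: P0=I P1=I P2=S P3=S  mem[L0]=82
7. P1: load  L1  bus=[BusRd,Flush]  L1: P0=I P1=S P2=I P3=S  mem[L1]=66
8. P1: store L0 := 55  bus=[BusRdX]  L0: P0=I P1=M P2=I P3=I  mem[L0]=82
9. P0: store L0 := 69  bus=[BusRdX,Flush]  L0: P0=M P1=I P2=I P3=I  mem[L0]=55
10. P2: load  L0  bus=[BusRd,Flush]  L0: P0=S P1=I P2=S P3=I  mem[L0]=69
11. P3: store L0 := 72  bus=[BusRdX]  L0: P0=I P1=I P2=I P3=M  mem[L0]=69
12. P1: load  L0  bus=[BusRd,Flush]  L0: P0=I P1=S P2=I P3=S  mem[L0]=72
13. P2: load  L0  bus=[BusRd]  L0: P0=I P1=S P2=S P3=S  mem[L0]=72
14. P3: store L0 := 71  bus=[BusUpgr]  L0: P0=I P1=I P2=I P3=M  mem[L0]=72
15. P2: load  L0  bus=[BusRd,Flush]  L0: P0=I P1=I P2=S P3=S  mem[L0]=71
16. P1: load  L1  bus=[-]  L1: P0=I P1=S P2=I P3=S  mem[L1]=66
17. P0: load  L0  bus=[BusRd]  L0: P0=S P1=I P2=S P3=S  mem[L0]=71
18. P1: load  L0  bus=[BusRd]  L0: P0=S P1=S P2=S P3=S  mem[L0]=71
19. P2: store L0 := 8  bus=[BusUpgr]  L0: P0=I P1=I P2=M P3=I  mem[L0]=71
20. P0: store L0 := 90  bus=[BusRdX,Flush]  L0: P0=M P1=I P2=I P3=I  mem[L0]=8

memory[L0] = 8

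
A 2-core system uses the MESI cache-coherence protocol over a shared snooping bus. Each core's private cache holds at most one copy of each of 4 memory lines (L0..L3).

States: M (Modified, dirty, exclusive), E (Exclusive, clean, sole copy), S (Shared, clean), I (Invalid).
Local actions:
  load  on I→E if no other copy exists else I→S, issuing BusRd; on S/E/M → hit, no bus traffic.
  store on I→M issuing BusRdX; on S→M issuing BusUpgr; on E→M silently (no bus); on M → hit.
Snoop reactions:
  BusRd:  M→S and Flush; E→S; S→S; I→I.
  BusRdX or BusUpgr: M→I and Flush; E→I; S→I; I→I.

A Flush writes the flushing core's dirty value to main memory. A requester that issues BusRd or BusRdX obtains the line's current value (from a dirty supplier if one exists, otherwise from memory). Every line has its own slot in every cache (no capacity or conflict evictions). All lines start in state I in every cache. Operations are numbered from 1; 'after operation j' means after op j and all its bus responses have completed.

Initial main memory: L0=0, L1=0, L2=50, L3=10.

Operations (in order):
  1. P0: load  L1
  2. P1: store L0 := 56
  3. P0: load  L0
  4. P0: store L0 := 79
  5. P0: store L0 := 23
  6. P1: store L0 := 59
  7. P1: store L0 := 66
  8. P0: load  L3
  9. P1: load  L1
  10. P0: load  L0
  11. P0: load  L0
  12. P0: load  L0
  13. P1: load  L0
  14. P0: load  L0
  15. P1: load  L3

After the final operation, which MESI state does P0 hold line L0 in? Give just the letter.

state = S

1. P0: load  L1  bus=[BusRd]  L1: P0=E P1=I  mem[L1]=0
2. P1: store L0 := 56  bus=[BusRdX]  L0: P0=I P1=M  mem[L0]=0
3. P0: load  L0  bus=[BusRd,Flush]  L0: P0=S P1=S  mem[L0]=56
4. P0: store L0 := 79  bus=[BusUpgr]  L0: P0=M P1=I  mem[L0]=56
5. P0: store L0 := 23  bus=[-]  L0: P0=M P1=I  mem[L0]=56
6. P1: store L0 := 59  bus=[BusRdX,Flush]  L0: P0=I P1=M  mem[L0]=23
7. P1: store L0 := 66  bus=[-]  L0: P0=I P1=M  mem[L0]=23
8. P0: load  L3  bus=[BusRd]  L3: P0=E P1=I  mem[L3]=10
9. P1: load  L1  bus=[BusRd]  L1: P0=S P1=S  mem[L1]=0
10. P0: load  L0  bus=[BusRd,Flush]  L0: P0=S P1=S  mem[L0]=66
11. P0: load  L0  bus=[-]  L0: P0=S P1=S  mem[L0]=66
12. P0: load  L0  bus=[-]  L0: P0=S P1=S  mem[L0]=66
13. P1: load  L0  bus=[-]  L0: P0=S P1=S  mem[L0]=66
14. P0: load  L0  bus=[-]  L0: P0=S P1=S  mem[L0]=66
15. P1: load  L3  bus=[BusRd]  L3: P0=S P1=S  mem[L3]=10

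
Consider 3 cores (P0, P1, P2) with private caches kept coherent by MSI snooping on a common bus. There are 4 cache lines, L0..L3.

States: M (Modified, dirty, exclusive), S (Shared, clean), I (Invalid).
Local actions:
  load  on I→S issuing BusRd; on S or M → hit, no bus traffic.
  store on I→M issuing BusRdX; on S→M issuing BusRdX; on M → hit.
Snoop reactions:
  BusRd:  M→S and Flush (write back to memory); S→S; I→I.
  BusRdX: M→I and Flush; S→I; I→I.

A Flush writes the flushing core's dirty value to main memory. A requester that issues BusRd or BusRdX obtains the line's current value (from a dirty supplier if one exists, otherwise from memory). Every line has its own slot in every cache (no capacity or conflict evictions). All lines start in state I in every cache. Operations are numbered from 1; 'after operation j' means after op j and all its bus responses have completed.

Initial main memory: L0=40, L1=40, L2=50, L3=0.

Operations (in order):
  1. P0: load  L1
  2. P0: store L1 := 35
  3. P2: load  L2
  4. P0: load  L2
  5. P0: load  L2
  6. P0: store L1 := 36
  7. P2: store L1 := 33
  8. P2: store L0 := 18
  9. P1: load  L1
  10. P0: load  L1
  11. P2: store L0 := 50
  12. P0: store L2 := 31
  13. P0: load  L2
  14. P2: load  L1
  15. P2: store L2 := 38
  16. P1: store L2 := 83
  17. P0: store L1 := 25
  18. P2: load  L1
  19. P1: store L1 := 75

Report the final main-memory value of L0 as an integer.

1. P0: load  L1  bus=[BusRd]  L1: P0=S P1=I P2=I  mem[L1]=40
2. P0: store L1 := 35  bus=[BusRdX]  L1: P0=M P1=I P2=I  mem[L1]=40
3. P2: load  L2  bus=[BusRd]  L2: P0=I P1=I P2=S  mem[L2]=50
4. P0: load  L2  bus=[BusRd]  L2: P0=S P1=I P2=S  mem[L2]=50
5. P0: load  L2  bus=[-]  L2: P0=S P1=I P2=S  mem[L2]=50
6. P0: store L1 := 36  bus=[-]  L1: P0=M P1=I P2=I  mem[L1]=40
7. P2: store L1 := 33  bus=[BusRdX,Flush]  L1: P0=I P1=I P2=M  mem[L1]=36
8. P2: store L0 := 18  bus=[BusRdX]  L0: P0=I P1=I P2=M  mem[L0]=40
9. P1: load  L1  bus=[BusRd,Flush]  L1: P0=I P1=S P2=S  mem[L1]=33
10. P0: load  L1  bus=[BusRd]  L1: P0=S P1=S P2=S  mem[L1]=33
11. P2: store L0 := 50  bus=[-]  L0: P0=I P1=I P2=M  mem[L0]=40
12. P0: store L2 := 31  bus=[BusRdX]  L2: P0=M P1=I P2=I  mem[L2]=50
13. P0: load  L2  bus=[-]  L2: P0=M P1=I P2=I  mem[L2]=50
14. P2: load  L1  bus=[-]  L1: P0=S P1=S P2=S  mem[L1]=33
15. P2: store L2 := 38  bus=[BusRdX,Flush]  L2: P0=I P1=I P2=M  mem[L2]=31
16. P1: store L2 := 83  bus=[BusRdX,Flush]  L2: P0=I P1=M P2=I  mem[L2]=38
17. P0: store L1 := 25  bus=[BusRdX]  L1: P0=M P1=I P2=I  mem[L1]=33
18. P2: load  L1  bus=[BusRd,Flush]  L1: P0=S P1=I P2=S  mem[L1]=25
19. P1: store L1 := 75  bus=[BusRdX]  L1: P0=I P1=M P2=I  mem[L1]=25

memory[L0] = 40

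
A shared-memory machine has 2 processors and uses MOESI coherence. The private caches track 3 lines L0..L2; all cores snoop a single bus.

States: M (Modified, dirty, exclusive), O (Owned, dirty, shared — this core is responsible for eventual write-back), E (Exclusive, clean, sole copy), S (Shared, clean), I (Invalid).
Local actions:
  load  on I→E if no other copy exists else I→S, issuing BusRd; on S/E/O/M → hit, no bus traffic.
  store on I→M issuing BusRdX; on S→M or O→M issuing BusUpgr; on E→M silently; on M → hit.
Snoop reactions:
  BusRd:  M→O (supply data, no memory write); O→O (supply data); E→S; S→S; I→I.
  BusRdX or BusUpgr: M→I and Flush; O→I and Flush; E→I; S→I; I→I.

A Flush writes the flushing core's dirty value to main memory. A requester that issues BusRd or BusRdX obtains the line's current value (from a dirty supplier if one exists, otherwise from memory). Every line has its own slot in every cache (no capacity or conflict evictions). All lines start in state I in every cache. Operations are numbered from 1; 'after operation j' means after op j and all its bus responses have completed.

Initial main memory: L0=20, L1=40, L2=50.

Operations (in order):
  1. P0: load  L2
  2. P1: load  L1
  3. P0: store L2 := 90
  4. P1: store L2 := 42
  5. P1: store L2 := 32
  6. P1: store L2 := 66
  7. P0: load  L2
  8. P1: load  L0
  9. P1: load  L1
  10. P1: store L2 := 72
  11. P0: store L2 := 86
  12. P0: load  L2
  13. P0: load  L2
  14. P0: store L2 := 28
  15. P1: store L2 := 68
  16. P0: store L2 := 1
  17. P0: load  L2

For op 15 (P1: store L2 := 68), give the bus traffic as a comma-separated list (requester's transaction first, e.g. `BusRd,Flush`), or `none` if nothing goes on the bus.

bus = BusRdX,Flush

step 1: P0: load  L2  ⟶  EI  (L2)  txn=BusRd  M[L2]=50
step 2: P1: load  L1  ⟶  IE  (L1)  txn=BusRd  M[L1]=40
step 3: P0: store L2 := 90  ⟶  MI  (L2)  txn=∅  M[L2]=50
step 4: P1: store L2 := 42  ⟶  IM  (L2)  txn=BusRdX+Flush  M[L2]=90
step 5: P1: store L2 := 32  ⟶  IM  (L2)  txn=∅  M[L2]=90
step 6: P1: store L2 := 66  ⟶  IM  (L2)  txn=∅  M[L2]=90
step 7: P0: load  L2  ⟶  SO  (L2)  txn=BusRd  M[L2]=90
step 8: P1: load  L0  ⟶  IE  (L0)  txn=BusRd  M[L0]=20
step 9: P1: load  L1  ⟶  IE  (L1)  txn=∅  M[L1]=40
step 10: P1: store L2 := 72  ⟶  IM  (L2)  txn=BusUpgr  M[L2]=90
step 11: P0: store L2 := 86  ⟶  MI  (L2)  txn=BusRdX+Flush  M[L2]=72
step 12: P0: load  L2  ⟶  MI  (L2)  txn=∅  M[L2]=72
step 13: P0: load  L2  ⟶  MI  (L2)  txn=∅  M[L2]=72
step 14: P0: store L2 := 28  ⟶  MI  (L2)  txn=∅  M[L2]=72
step 15: P1: store L2 := 68  ⟶  IM  (L2)  txn=BusRdX+Flush  M[L2]=28
step 16: P0: store L2 := 1  ⟶  MI  (L2)  txn=BusRdX+Flush  M[L2]=68
step 17: P0: load  L2  ⟶  MI  (L2)  txn=∅  M[L2]=68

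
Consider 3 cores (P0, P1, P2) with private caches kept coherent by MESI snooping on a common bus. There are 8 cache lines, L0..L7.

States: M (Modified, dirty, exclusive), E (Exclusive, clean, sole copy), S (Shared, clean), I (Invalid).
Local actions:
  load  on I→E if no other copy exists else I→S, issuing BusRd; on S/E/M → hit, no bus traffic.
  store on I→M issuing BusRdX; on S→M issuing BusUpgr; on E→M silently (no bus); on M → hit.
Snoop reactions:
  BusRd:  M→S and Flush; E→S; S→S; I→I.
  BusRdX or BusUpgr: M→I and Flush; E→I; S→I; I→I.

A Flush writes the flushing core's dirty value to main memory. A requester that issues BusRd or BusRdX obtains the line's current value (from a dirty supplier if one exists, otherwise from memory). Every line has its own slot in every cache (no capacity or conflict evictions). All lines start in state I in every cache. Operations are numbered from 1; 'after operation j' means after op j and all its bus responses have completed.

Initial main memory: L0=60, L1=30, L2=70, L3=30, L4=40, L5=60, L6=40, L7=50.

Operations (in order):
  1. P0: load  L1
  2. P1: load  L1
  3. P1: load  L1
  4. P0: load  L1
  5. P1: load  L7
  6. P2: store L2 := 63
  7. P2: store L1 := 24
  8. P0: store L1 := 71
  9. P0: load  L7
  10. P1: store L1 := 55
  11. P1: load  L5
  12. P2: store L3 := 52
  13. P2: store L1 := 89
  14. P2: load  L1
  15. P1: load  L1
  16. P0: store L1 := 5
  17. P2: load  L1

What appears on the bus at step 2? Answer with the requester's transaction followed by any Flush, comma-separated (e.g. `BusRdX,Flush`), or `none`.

[1] P0: load  L1 | P0:E(30), P1:I, P2:I | bus: BusRd
[2] P1: load  L1 | P0:S(30), P1:S(30), P2:I | bus: BusRd
[3] P1: load  L1 | P0:S(30), P1:S(30), P2:I | bus: none
[4] P0: load  L1 | P0:S(30), P1:S(30), P2:I | bus: none
[5] P1: load  L7 | P0:I, P1:E(50), P2:I | bus: BusRd
[6] P2: store L2 := 63 | P0:I, P1:I, P2:M(63) | bus: BusRdX
[7] P2: store L1 := 24 | P0:I, P1:I, P2:M(24) | bus: BusRdX
[8] P0: store L1 := 71 | P0:M(71), P1:I, P2:I | bus: BusRdX,Flush
[9] P0: load  L7 | P0:S(50), P1:S(50), P2:I | bus: BusRd
[10] P1: store L1 := 55 | P0:I, P1:M(55), P2:I | bus: BusRdX,Flush
[11] P1: load  L5 | P0:I, P1:E(60), P2:I | bus: BusRd
[12] P2: store L3 := 52 | P0:I, P1:I, P2:M(52) | bus: BusRdX
[13] P2: store L1 := 89 | P0:I, P1:I, P2:M(89) | bus: BusRdX,Flush
[14] P2: load  L1 | P0:I, P1:I, P2:M(89) | bus: none
[15] P1: load  L1 | P0:I, P1:S(89), P2:S(89) | bus: BusRd,Flush
[16] P0: store L1 := 5 | P0:M(5), P1:I, P2:I | bus: BusRdX
[17] P2: load  L1 | P0:S(5), P1:I, P2:S(5) | bus: BusRd,Flush

bus = BusRd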